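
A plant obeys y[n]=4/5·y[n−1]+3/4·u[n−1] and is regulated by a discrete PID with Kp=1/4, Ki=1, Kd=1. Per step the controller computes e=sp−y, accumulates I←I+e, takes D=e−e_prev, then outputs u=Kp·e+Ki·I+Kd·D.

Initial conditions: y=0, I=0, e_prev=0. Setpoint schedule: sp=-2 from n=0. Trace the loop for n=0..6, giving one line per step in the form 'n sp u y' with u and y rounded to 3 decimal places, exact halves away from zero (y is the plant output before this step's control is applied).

0 -2 -4.500 0.000
1 -2 3.094 -3.375
2 -2 -5.646 -0.380
3 -2 5.086 -4.538
4 -2 -7.159 0.184
5 -2 7.542 -5.222
6 -2 -9.719 1.479

(exact arithmetic carried between steps; '≈' marks a value shown rounded to 6 d.p. or computed from one; I and e_prev carry over from the previous line; the table rounds u and y to 3 d.p., halves away from zero)
n=0: y=0, sp=-2, e=sp−y=-2; I=-2, D=e−e_prev=-2; u=1/4·(-2)+1·(-2)+1·(-2)=-4.5; next y=4/5·0+3/4·(-4.5)=-3.375
n=1: y=-3.375, sp=-2, e=sp−y=1.375; I=-0.625, D=e−e_prev=3.375; u=1/4·1.375+1·(-0.625)+1·3.375=3.09375; next y=4/5·(-3.375)+3/4·3.09375≈-0.379688
n=2: y≈-0.379688, sp=-2, e=sp−y≈-1.620313; I≈-2.245313, D=e−e_prev≈-2.995313; u=1/4·(-1.620313)+1·(-2.245313)+1·(-2.995313)≈-5.645703; next y=4/5·(-0.379688)+3/4·(-5.645703)≈-4.538027
n=3: y≈-4.538027, sp=-2, e=sp−y≈2.538027; I≈0.292715, D=e−e_prev≈4.158340; u=1/4·2.538027+1·0.292715+1·4.158340≈5.085562; next y=4/5·(-4.538027)+3/4·5.085562≈0.183749
n=4: y≈0.183749, sp=-2, e=sp−y≈-2.183749; I≈-1.891034, D=e−e_prev≈-4.721777; u=1/4·(-2.183749)+1·(-1.891034)+1·(-4.721777)≈-7.158748; next y=4/5·0.183749+3/4·(-7.158748)≈-5.222062
n=5: y≈-5.222062, sp=-2, e=sp−y≈3.222062; I≈1.331027, D=e−e_prev≈5.405811; u=1/4·3.222062+1·1.331027+1·5.405811≈7.542354; next y=4/5·(-5.222062)+3/4·7.542354≈1.479116
n=6: y≈1.479116, sp=-2, e=sp−y≈-3.479116; I≈-2.148089, D=e−e_prev≈-6.701178; u=1/4·(-3.479116)+1·(-2.148089)+1·(-6.701178)≈-9.719045; next y=4/5·1.479116+3/4·(-9.719045)≈-6.105991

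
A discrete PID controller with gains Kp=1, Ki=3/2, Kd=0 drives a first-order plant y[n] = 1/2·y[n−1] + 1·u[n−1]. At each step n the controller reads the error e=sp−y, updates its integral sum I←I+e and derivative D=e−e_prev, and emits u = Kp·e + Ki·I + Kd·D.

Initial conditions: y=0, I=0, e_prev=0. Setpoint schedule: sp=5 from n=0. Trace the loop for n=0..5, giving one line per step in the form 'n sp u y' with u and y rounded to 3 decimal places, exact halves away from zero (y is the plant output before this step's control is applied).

(exact arithmetic carried between steps; '≈' marks a value shown rounded to 6 d.p. or computed from one; I and e_prev carry over from the previous line; the table rounds u and y to 3 d.p., halves away from zero)
n=0: y=0, sp=5, e=sp−y=5; I=5, D=e−e_prev=5; u=1·5+3/2·5+0·5=12.5; next y=1/2·0+1·12.5=12.5
n=1: y=12.5, sp=5, e=sp−y=-7.5; I=-2.5, D=e−e_prev=-12.5; u=1·(-7.5)+3/2·(-2.5)+0·(-12.5)=-11.25; next y=1/2·12.5+1·(-11.25)=-5
n=2: y=-5, sp=5, e=sp−y=10; I=7.5, D=e−e_prev=17.5; u=1·10+3/2·7.5+0·17.5=21.25; next y=1/2·(-5)+1·21.25=18.75
n=3: y=18.75, sp=5, e=sp−y=-13.75; I=-6.25, D=e−e_prev=-23.75; u=1·(-13.75)+3/2·(-6.25)+0·(-23.75)=-23.125; next y=1/2·18.75+1·(-23.125)=-13.75
n=4: y=-13.75, sp=5, e=sp−y=18.75; I=12.5, D=e−e_prev=32.5; u=1·18.75+3/2·12.5+0·32.5=37.5; next y=1/2·(-13.75)+1·37.5=30.625
n=5: y=30.625, sp=5, e=sp−y=-25.625; I=-13.125, D=e−e_prev=-44.375; u=1·(-25.625)+3/2·(-13.125)+0·(-44.375)=-45.3125; next y=1/2·30.625+1·(-45.3125)=-30

0 5 12.500 0.000
1 5 -11.250 12.500
2 5 21.250 -5.000
3 5 -23.125 18.750
4 5 37.500 -13.750
5 5 -45.313 30.625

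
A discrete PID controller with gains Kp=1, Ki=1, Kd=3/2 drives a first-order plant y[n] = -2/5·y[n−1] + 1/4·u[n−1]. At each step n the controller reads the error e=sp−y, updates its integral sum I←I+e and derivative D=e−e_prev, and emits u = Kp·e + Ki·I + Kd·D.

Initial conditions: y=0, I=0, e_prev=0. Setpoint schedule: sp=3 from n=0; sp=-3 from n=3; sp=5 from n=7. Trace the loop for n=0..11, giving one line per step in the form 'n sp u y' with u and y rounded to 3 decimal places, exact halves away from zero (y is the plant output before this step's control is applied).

0 3 10.500 0.000
1 3 -0.188 2.625
2 3 17.152 -1.097
3 -3 -25.717 4.727
4 -3 29.955 -8.320
5 -3 -51.273 10.817
6 -3 61.480 -17.145
7 5 -76.122 22.228
8 5 129.233 -27.922
9 5 -162.965 43.477
10 5 261.287 -58.132
11 5 -341.467 88.575

(exact arithmetic carried between steps; '≈' marks a value shown rounded to 6 d.p. or computed from one; I and e_prev carry over from the previous line; the table rounds u and y to 3 d.p., halves away from zero)
n=0: y=0, sp=3, e=sp−y=3; I=3, D=e−e_prev=3; u=1·3+1·3+3/2·3=10.5; next y=-2/5·0+1/4·10.5=2.625
n=1: y=2.625, sp=3, e=sp−y=0.375; I=3.375, D=e−e_prev=-2.625; u=1·0.375+1·3.375+3/2·(-2.625)=-0.1875; next y=-2/5·2.625+1/4·(-0.1875)=-1.096875
n=2: y=-1.096875, sp=3, e=sp−y=4.096875; I=7.471875, D=e−e_prev=3.721875; u=1·4.096875+1·7.471875+3/2·3.721875≈17.151563; next y=-2/5·(-1.096875)+1/4·17.151563≈4.726641
n=3: y≈4.726641, sp=-3, e=sp−y≈-7.726641; I≈-0.254766, D=e−e_prev≈-11.823516; u=1·(-7.726641)+1·(-0.254766)+3/2·(-11.823516)≈-25.716680; next y=-2/5·4.726641+1/4·(-25.716680)≈-8.319826
n=4: y≈-8.319826, sp=-3, e=sp−y≈5.319826; I≈5.065061, D=e−e_prev≈13.046467; u=1·5.319826+1·5.065061+3/2·13.046467≈29.954587; next y=-2/5·(-8.319826)+1/4·29.954587≈10.816577
n=5: y≈10.816577, sp=-3, e=sp−y≈-13.816577; I≈-8.751517, D=e−e_prev≈-19.136403; u=1·(-13.816577)+1·(-8.751517)+3/2·(-19.136403)≈-51.272699; next y=-2/5·10.816577+1/4·(-51.272699)≈-17.144806
n=6: y≈-17.144806, sp=-3, e=sp−y≈14.144806; I≈5.393289, D=e−e_prev≈27.961383; u=1·14.144806+1·5.393289+3/2·27.961383≈61.480169; next y=-2/5·(-17.144806)+1/4·61.480169≈22.227964
n=7: y≈22.227964, sp=5, e=sp−y≈-17.227964; I≈-11.834675, D=e−e_prev≈-31.372770; u=1·(-17.227964)+1·(-11.834675)+3/2·(-31.372770)≈-76.121795; next y=-2/5·22.227964+1/4·(-76.121795)≈-27.921635
n=8: y≈-27.921635, sp=5, e=sp−y≈32.921635; I≈21.086959, D=e−e_prev≈50.149599; u=1·32.921635+1·21.086959+3/2·50.149599≈129.232992; next y=-2/5·(-27.921635)+1/4·129.232992≈43.476902
n=9: y≈43.476902, sp=5, e=sp−y≈-38.476902; I≈-17.389943, D=e−e_prev≈-71.398536; u=1·(-38.476902)+1·(-17.389943)+3/2·(-71.398536)≈-162.964649; next y=-2/5·43.476902+1/4·(-162.964649)≈-58.131923
n=10: y≈-58.131923, sp=5, e=sp−y≈63.131923; I≈45.741980, D=e−e_prev≈101.608825; u=1·63.131923+1·45.741980+3/2·101.608825≈261.287140; next y=-2/5·(-58.131923)+1/4·261.287140≈88.574554
n=11: y≈88.574554, sp=5, e=sp−y≈-83.574554; I≈-37.832574, D=e−e_prev≈-146.706477; u=1·(-83.574554)+1·(-37.832574)+3/2·(-146.706477)≈-341.466844; next y=-2/5·88.574554+1/4·(-341.466844)≈-120.796533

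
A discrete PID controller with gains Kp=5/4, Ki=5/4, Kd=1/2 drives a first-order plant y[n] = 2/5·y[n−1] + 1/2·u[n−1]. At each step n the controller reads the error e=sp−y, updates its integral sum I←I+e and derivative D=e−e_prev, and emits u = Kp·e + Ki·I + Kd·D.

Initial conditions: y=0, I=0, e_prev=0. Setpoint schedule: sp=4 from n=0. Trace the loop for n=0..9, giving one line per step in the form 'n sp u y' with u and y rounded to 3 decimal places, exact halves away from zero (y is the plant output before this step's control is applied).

0 4 12.000 0.000
1 4 -3.000 6.000
2 4 12.800 0.900
3 4 -3.455 6.760
4 4 13.376 0.977
5 4 -4.042 7.078
6 4 13.965 0.810
7 4 -4.671 7.307
8 4 14.603 0.587
9 4 -5.338 7.536

(exact arithmetic carried between steps; '≈' marks a value shown rounded to 6 d.p. or computed from one; I and e_prev carry over from the previous line; the table rounds u and y to 3 d.p., halves away from zero)
n=0: y=0, sp=4, e=sp−y=4; I=4, D=e−e_prev=4; u=5/4·4+5/4·4+1/2·4=12; next y=2/5·0+1/2·12=6
n=1: y=6, sp=4, e=sp−y=-2; I=2, D=e−e_prev=-6; u=5/4·(-2)+5/4·2+1/2·(-6)=-3; next y=2/5·6+1/2·(-3)=0.9
n=2: y=0.9, sp=4, e=sp−y=3.1; I=5.1, D=e−e_prev=5.1; u=5/4·3.1+5/4·5.1+1/2·5.1=12.8; next y=2/5·0.9+1/2·12.8=6.76
n=3: y=6.76, sp=4, e=sp−y=-2.76; I=2.34, D=e−e_prev=-5.86; u=5/4·(-2.76)+5/4·2.34+1/2·(-5.86)=-3.455; next y=2/5·6.76+1/2·(-3.455)=0.9765
n=4: y=0.9765, sp=4, e=sp−y=3.0235; I=5.3635, D=e−e_prev=5.7835; u=5/4·3.0235+5/4·5.3635+1/2·5.7835=13.3755; next y=2/5·0.9765+1/2·13.3755=7.07835
n=5: y=7.07835, sp=4, e=sp−y=-3.07835; I=2.28515, D=e−e_prev=-6.10185; u=5/4·(-3.07835)+5/4·2.28515+1/2·(-6.10185)=-4.042425; next y=2/5·7.07835+1/2·(-4.042425)≈0.810128
n=6: y≈0.810128, sp=4, e=sp−y≈3.189873; I≈5.475023, D=e−e_prev≈6.268223; u=5/4·3.189873+5/4·5.475023+1/2·6.268223≈13.96523; next y=2/5·0.810128+1/2·13.96523≈7.306666
n=7: y=7.306666, sp=4, e=sp−y=-3.306666; I≈2.168357, D=e−e_prev≈-6.496539; u=5/4·(-3.306666)+5/4·2.168357+1/2·(-6.496539)≈-4.671156; next y=2/5·7.306666+1/2·(-4.671156)≈0.587088
n=8: y≈0.587088, sp=4, e=sp−y≈3.412912; I≈5.581268, D=e−e_prev≈6.719578; u=5/4·3.412912+5/4·5.581268+1/2·6.719578≈14.602514; next y=2/5·0.587088+1/2·14.602514≈7.536092
n=9: y≈7.536092, sp=4, e=sp−y≈-3.536092; I≈2.045176, D=e−e_prev≈-6.949004; u=5/4·(-3.536092)+5/4·2.045176+1/2·(-6.949004)≈-5.338147; next y=2/5·7.536092+1/2·(-5.338147)≈0.345363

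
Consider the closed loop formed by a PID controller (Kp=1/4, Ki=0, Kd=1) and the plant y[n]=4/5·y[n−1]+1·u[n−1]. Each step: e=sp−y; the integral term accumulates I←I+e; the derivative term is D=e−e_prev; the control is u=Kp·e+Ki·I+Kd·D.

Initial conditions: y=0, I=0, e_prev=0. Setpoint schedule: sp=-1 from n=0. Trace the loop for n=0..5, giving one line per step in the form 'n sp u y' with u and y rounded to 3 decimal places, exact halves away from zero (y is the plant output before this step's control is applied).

0 -1 -1.250 0.000
1 -1 1.313 -1.250
2 -1 -1.891 0.313
3 -1 2.113 -1.641
4 -1 -2.892 0.801
5 -1 3.365 -2.251

(exact arithmetic carried between steps; '≈' marks a value shown rounded to 6 d.p. or computed from one; I and e_prev carry over from the previous line; the table rounds u and y to 3 d.p., halves away from zero)
n=0: y=0, sp=-1, e=sp−y=-1; I=-1, D=e−e_prev=-1; u=1/4·(-1)+0·(-1)+1·(-1)=-1.25; next y=4/5·0+1·(-1.25)=-1.25
n=1: y=-1.25, sp=-1, e=sp−y=0.25; I=-0.75, D=e−e_prev=1.25; u=1/4·0.25+0·(-0.75)+1·1.25=1.3125; next y=4/5·(-1.25)+1·1.3125=0.3125
n=2: y=0.3125, sp=-1, e=sp−y=-1.3125; I=-2.0625, D=e−e_prev=-1.5625; u=1/4·(-1.3125)+0·(-2.0625)+1·(-1.5625)=-1.890625; next y=4/5·0.3125+1·(-1.890625)=-1.640625
n=3: y=-1.640625, sp=-1, e=sp−y=0.640625; I=-1.421875, D=e−e_prev=1.953125; u=1/4·0.640625+0·(-1.421875)+1·1.953125≈2.113281; next y=4/5·(-1.640625)+1·2.113281≈0.800781
n=4: y≈0.800781, sp=-1, e=sp−y≈-1.800781; I≈-3.222656, D=e−e_prev≈-2.441406; u=1/4·(-1.800781)+0·(-3.222656)+1·(-2.441406)≈-2.891602; next y=4/5·0.800781+1·(-2.891602)≈-2.250977
n=5: y≈-2.250977, sp=-1, e=sp−y≈1.250977; I≈-1.971680, D=e−e_prev≈3.051758; u=1/4·1.250977+0·(-1.971680)+1·3.051758≈3.364502; next y=4/5·(-2.250977)+1·3.364502≈1.563721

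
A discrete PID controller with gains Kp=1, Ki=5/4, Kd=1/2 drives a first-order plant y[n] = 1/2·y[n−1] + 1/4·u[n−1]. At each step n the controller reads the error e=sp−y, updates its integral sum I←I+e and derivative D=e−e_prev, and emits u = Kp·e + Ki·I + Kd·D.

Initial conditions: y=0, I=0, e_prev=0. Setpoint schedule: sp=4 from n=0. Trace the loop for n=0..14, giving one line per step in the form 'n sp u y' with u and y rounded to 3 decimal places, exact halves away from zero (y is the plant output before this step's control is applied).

(exact arithmetic carried between steps; '≈' marks a value shown rounded to 6 d.p. or computed from one; I and e_prev carry over from the previous line; the table rounds u and y to 3 d.p., halves away from zero)
n=0: y=0, sp=4, e=sp−y=4; I=4, D=e−e_prev=4; u=1·4+5/4·4+1/2·4=11; next y=1/2·0+1/4·11=2.75
n=1: y=2.75, sp=4, e=sp−y=1.25; I=5.25, D=e−e_prev=-2.75; u=1·1.25+5/4·5.25+1/2·(-2.75)=6.4375; next y=1/2·2.75+1/4·6.4375=2.984375
n=2: y=2.984375, sp=4, e=sp−y=1.015625; I=6.265625, D=e−e_prev=-0.234375; u=1·1.015625+5/4·6.265625+1/2·(-0.234375)≈8.730469; next y=1/2·2.984375+1/4·8.730469≈3.674805
n=3: y≈3.674805, sp=4, e=sp−y≈0.325195; I≈6.590820, D=e−e_prev≈-0.690430; u=1·0.325195+5/4·6.590820+1/2·(-0.690430)≈8.218506; next y=1/2·3.674805+1/4·8.218506≈3.892029
n=4: y≈3.892029, sp=4, e=sp−y≈0.107971; I≈6.698792, D=e−e_prev≈-0.217224; u=1·0.107971+5/4·6.698792+1/2·(-0.217224)≈8.372849; next y=1/2·3.892029+1/4·8.372849≈4.039227
n=5: y≈4.039227, sp=4, e=sp−y≈-0.039227; I≈6.659565, D=e−e_prev≈-0.147198; u=1·(-0.039227)+5/4·6.659565+1/2·(-0.147198)≈8.211631; next y=1/2·4.039227+1/4·8.211631≈4.072521
n=6: y≈4.072521, sp=4, e=sp−y≈-0.072521; I≈6.587044, D=e−e_prev≈-0.033294; u=1·(-0.072521)+5/4·6.587044+1/2·(-0.033294)≈8.144637; next y=1/2·4.072521+1/4·8.144637≈4.072420
n=7: y≈4.072420, sp=4, e=sp−y≈-0.072420; I≈6.514624, D=e−e_prev≈0.000101; u=1·(-0.072420)+5/4·6.514624+1/2·0.000101≈8.070911; next y=1/2·4.072420+1/4·8.070911≈4.053938
n=8: y≈4.053938, sp=4, e=sp−y≈-0.053938; I≈6.460687, D=e−e_prev≈0.018482; u=1·(-0.053938)+5/4·6.460687+1/2·0.018482≈8.031162; next y=1/2·4.053938+1/4·8.031162≈4.034759
n=9: y≈4.034759, sp=4, e=sp−y≈-0.034759; I≈6.425927, D=e−e_prev≈0.019178; u=1·(-0.034759)+5/4·6.425927+1/2·0.019178≈8.007239; next y=1/2·4.034759+1/4·8.007239≈4.019189
n=10: y≈4.019189, sp=4, e=sp−y≈-0.019189; I≈6.406738, D=e−e_prev≈0.015570; u=1·(-0.019189)+5/4·6.406738+1/2·0.015570≈7.997018; next y=1/2·4.019189+1/4·7.997018≈4.008849
n=11: y≈4.008849, sp=4, e=sp−y≈-0.008849; I≈6.397889, D=e−e_prev≈0.010340; u=1·(-0.008849)+5/4·6.397889+1/2·0.010340≈7.993682; next y=1/2·4.008849+1/4·7.993682≈4.002845
n=12: y≈4.002845, sp=4, e=sp−y≈-0.002845; I≈6.395044, D=e−e_prev≈0.006004; u=1·(-0.002845)+5/4·6.395044+1/2·0.006004≈7.993962; next y=1/2·4.002845+1/4·7.993962≈3.999913
n=13: y≈3.999913, sp=4, e=sp−y≈0.000087; I≈6.395131, D=e−e_prev≈0.002932; u=1·0.000087+5/4·6.395131+1/2·0.002932≈7.995467; next y=1/2·3.999913+1/4·7.995467≈3.998823
n=14: y≈3.998823, sp=4, e=sp−y≈0.001177; I≈6.396308, D=e−e_prev≈0.001090; u=1·0.001177+5/4·6.396308+1/2·0.001090≈7.997106; next y=1/2·3.998823+1/4·7.997106≈3.998688

0 4 11.000 0.000
1 4 6.438 2.750
2 4 8.730 2.984
3 4 8.219 3.675
4 4 8.373 3.892
5 4 8.212 4.039
6 4 8.145 4.073
7 4 8.071 4.072
8 4 8.031 4.054
9 4 8.007 4.035
10 4 7.997 4.019
11 4 7.994 4.009
12 4 7.994 4.003
13 4 7.995 4.000
14 4 7.997 3.999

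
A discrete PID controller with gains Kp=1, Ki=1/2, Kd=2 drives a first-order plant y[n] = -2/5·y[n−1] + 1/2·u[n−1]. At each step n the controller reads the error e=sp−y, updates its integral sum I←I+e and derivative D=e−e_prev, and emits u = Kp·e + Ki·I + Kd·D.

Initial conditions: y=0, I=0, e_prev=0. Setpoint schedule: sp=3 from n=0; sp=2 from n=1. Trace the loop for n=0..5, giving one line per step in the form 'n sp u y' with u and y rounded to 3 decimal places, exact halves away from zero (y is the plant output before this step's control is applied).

0 3 10.500 0.000
1 2 -15.875 5.250
2 2 48.506 -10.038
3 2 -110.120 28.268
4 2 284.581 -66.367
5 2 -693.721 168.837

(exact arithmetic carried between steps; '≈' marks a value shown rounded to 6 d.p. or computed from one; I and e_prev carry over from the previous line; the table rounds u and y to 3 d.p., halves away from zero)
n=0: y=0, sp=3, e=sp−y=3; I=3, D=e−e_prev=3; u=1·3+1/2·3+2·3=10.5; next y=-2/5·0+1/2·10.5=5.25
n=1: y=5.25, sp=2, e=sp−y=-3.25; I=-0.25, D=e−e_prev=-6.25; u=1·(-3.25)+1/2·(-0.25)+2·(-6.25)=-15.875; next y=-2/5·5.25+1/2·(-15.875)=-10.0375
n=2: y=-10.0375, sp=2, e=sp−y=12.0375; I=11.7875, D=e−e_prev=15.2875; u=1·12.0375+1/2·11.7875+2·15.2875=48.50625; next y=-2/5·(-10.0375)+1/2·48.50625=28.268125
n=3: y=28.268125, sp=2, e=sp−y=-26.268125; I=-14.480625, D=e−e_prev=-38.305625; u=1·(-26.268125)+1/2·(-14.480625)+2·(-38.305625)≈-110.119688; next y=-2/5·28.268125+1/2·(-110.119688)≈-66.367094
n=4: y≈-66.367094, sp=2, e=sp−y≈68.367094; I≈53.886469, D=e−e_prev≈94.635219; u=1·68.367094+1/2·53.886469+2·94.635219≈284.580766; next y=-2/5·(-66.367094)+1/2·284.580766≈168.837220
n=5: y≈168.837220, sp=2, e=sp−y≈-166.837220; I≈-112.950752, D=e−e_prev≈-235.204314; u=1·(-166.837220)+1/2·(-112.950752)+2·(-235.204314)≈-693.721224; next y=-2/5·168.837220+1/2·(-693.721224)≈-414.395500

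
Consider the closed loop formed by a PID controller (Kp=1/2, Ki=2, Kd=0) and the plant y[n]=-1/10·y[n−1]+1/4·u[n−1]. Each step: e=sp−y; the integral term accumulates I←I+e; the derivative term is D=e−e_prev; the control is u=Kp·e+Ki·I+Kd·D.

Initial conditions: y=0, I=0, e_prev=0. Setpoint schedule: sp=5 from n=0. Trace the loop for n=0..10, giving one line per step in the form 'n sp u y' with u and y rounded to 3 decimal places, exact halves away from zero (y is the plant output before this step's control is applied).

(exact arithmetic carried between steps; '≈' marks a value shown rounded to 6 d.p. or computed from one; I and e_prev carry over from the previous line; the table rounds u and y to 3 d.p., halves away from zero)
n=0: y=0, sp=5, e=sp−y=5; I=5, D=e−e_prev=5; u=1/2·5+2·5+0·5=12.5; next y=-1/10·0+1/4·12.5=3.125
n=1: y=3.125, sp=5, e=sp−y=1.875; I=6.875, D=e−e_prev=-3.125; u=1/2·1.875+2·6.875+0·(-3.125)=14.6875; next y=-1/10·3.125+1/4·14.6875=3.359375
n=2: y=3.359375, sp=5, e=sp−y=1.640625; I=8.515625, D=e−e_prev=-0.234375; u=1/2·1.640625+2·8.515625+0·(-0.234375)≈17.851563; next y=-1/10·3.359375+1/4·17.851563≈4.126953
n=3: y≈4.126953, sp=5, e=sp−y≈0.873047; I≈9.388672, D=e−e_prev≈-0.767578; u=1/2·0.873047+2·9.388672+0·(-0.767578)≈19.213867; next y=-1/10·4.126953+1/4·19.213867≈4.390771
n=4: y≈4.390771, sp=5, e=sp−y≈0.609229; I≈9.997900, D=e−e_prev≈-0.263818; u=1/2·0.609229+2·9.997900+0·(-0.263818)≈20.300415; next y=-1/10·4.390771+1/4·20.300415≈4.636027
n=5: y≈4.636027, sp=5, e=sp−y≈0.363973; I≈10.361874, D=e−e_prev≈-0.245255; u=1/2·0.363973+2·10.361874+0·(-0.245255)≈20.905734; next y=-1/10·4.636027+1/4·20.905734≈4.762831
n=6: y≈4.762831, sp=5, e=sp−y≈0.237169; I≈10.599043, D=e−e_prev≈-0.126804; u=1/2·0.237169+2·10.599043+0·(-0.126804)≈21.316670; next y=-1/10·4.762831+1/4·21.316670≈4.852884
n=7: y≈4.852884, sp=5, e=sp−y≈0.147116; I≈10.746158, D=e−e_prev≈-0.090054; u=1/2·0.147116+2·10.746158+0·(-0.090054)≈21.565875; next y=-1/10·4.852884+1/4·21.565875≈4.906180
n=8: y≈4.906180, sp=5, e=sp−y≈0.093820; I≈10.839978, D=e−e_prev≈-0.053296; u=1/2·0.093820+2·10.839978+0·(-0.053296)≈21.726866; next y=-1/10·4.906180+1/4·21.726866≈4.941099
n=9: y≈4.941099, sp=5, e=sp−y≈0.058901; I≈10.898880, D=e−e_prev≈-0.034918; u=1/2·0.058901+2·10.898880+0·(-0.034918)≈21.827210; next y=-1/10·4.941099+1/4·21.827210≈4.962693
n=10: y≈4.962693, sp=5, e=sp−y≈0.037307; I≈10.936187, D=e−e_prev≈-0.021594; u=1/2·0.037307+2·10.936187+0·(-0.021594)≈21.891028; next y=-1/10·4.962693+1/4·21.891028≈4.976488

0 5 12.500 0.000
1 5 14.688 3.125
2 5 17.852 3.359
3 5 19.214 4.127
4 5 20.300 4.391
5 5 20.906 4.636
6 5 21.317 4.763
7 5 21.566 4.853
8 5 21.727 4.906
9 5 21.827 4.941
10 5 21.891 4.963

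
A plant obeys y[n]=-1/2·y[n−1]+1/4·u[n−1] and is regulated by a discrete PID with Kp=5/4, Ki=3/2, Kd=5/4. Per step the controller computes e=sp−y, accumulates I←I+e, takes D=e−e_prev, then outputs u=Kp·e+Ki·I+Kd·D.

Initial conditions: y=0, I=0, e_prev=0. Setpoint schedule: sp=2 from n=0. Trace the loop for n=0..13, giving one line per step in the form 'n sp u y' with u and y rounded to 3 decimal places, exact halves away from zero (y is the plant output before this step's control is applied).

0 2 8.000 0.000
1 2 0.500 2.000
2 2 14.500 -0.875
3 2 -4.531 4.063
4 2 27.453 -3.164
5 2 -20.271 8.445
6 2 55.516 -9.291
7 2 -60.977 18.524
8 2 121.127 -24.506
9 2 -161.067 42.535
10 2 278.209 -61.534
11 2 -403.990 100.319
12 2 656.754 -151.157
13 2 -991.554 239.767

(exact arithmetic carried between steps; '≈' marks a value shown rounded to 6 d.p. or computed from one; I and e_prev carry over from the previous line; the table rounds u and y to 3 d.p., halves away from zero)
n=0: y=0, sp=2, e=sp−y=2; I=2, D=e−e_prev=2; u=5/4·2+3/2·2+5/4·2=8; next y=-1/2·0+1/4·8=2
n=1: y=2, sp=2, e=sp−y=0; I=2, D=e−e_prev=-2; u=5/4·0+3/2·2+5/4·(-2)=0.5; next y=-1/2·2+1/4·0.5=-0.875
n=2: y=-0.875, sp=2, e=sp−y=2.875; I=4.875, D=e−e_prev=2.875; u=5/4·2.875+3/2·4.875+5/4·2.875=14.5; next y=-1/2·(-0.875)+1/4·14.5=4.0625
n=3: y=4.0625, sp=2, e=sp−y=-2.0625; I=2.8125, D=e−e_prev=-4.9375; u=5/4·(-2.0625)+3/2·2.8125+5/4·(-4.9375)=-4.53125; next y=-1/2·4.0625+1/4·(-4.53125)≈-3.164063
n=4: y≈-3.164063, sp=2, e=sp−y≈5.164063; I≈7.976563, D=e−e_prev≈7.226563; u=5/4·5.164063+3/2·7.976563+5/4·7.226563≈27.453125; next y=-1/2·(-3.164063)+1/4·27.453125≈8.445313
n=5: y≈8.445313, sp=2, e=sp−y≈-6.445313; I≈1.53125, D=e−e_prev≈-11.609375; u=5/4·(-6.445313)+3/2·1.53125+5/4·(-11.609375)≈-20.271484; next y=-1/2·8.445313+1/4·(-20.271484)≈-9.290527
n=6: y≈-9.290527, sp=2, e=sp−y≈11.290527; I≈12.821777, D=e−e_prev≈17.735840; u=5/4·11.290527+3/2·12.821777+5/4·17.735840≈55.515625; next y=-1/2·(-9.290527)+1/4·55.515625≈18.524170
n=7: y≈18.524170, sp=2, e=sp−y≈-16.524170; I≈-3.702393, D=e−e_prev≈-27.814697; u=5/4·(-16.524170)+3/2·(-3.702393)+5/4·(-27.814697)≈-60.977173; next y=-1/2·18.524170+1/4·(-60.977173)≈-24.506378
n=8: y≈-24.506378, sp=2, e=sp−y≈26.506378; I≈22.803986, D=e−e_prev≈43.030548; u=5/4·26.506378+3/2·22.803986+5/4·43.030548≈121.127136; next y=-1/2·(-24.506378)+1/4·121.127136≈42.534973
n=9: y≈42.534973, sp=2, e=sp−y≈-40.534973; I≈-17.730988, D=e−e_prev≈-67.041351; u=5/4·(-40.534973)+3/2·(-17.730988)+5/4·(-67.041351)≈-161.066887; next y=-1/2·42.534973+1/4·(-161.066887)≈-61.534208
n=10: y≈-61.534208, sp=2, e=sp−y≈63.534208; I≈45.803221, D=e−e_prev≈104.069181; u=5/4·63.534208+3/2·45.803221+5/4·104.069181≈278.209068; next y=-1/2·(-61.534208)+1/4·278.209068≈100.319371
n=11: y≈100.319371, sp=2, e=sp−y≈-98.319371; I≈-52.516150, D=e−e_prev≈-161.853580; u=5/4·(-98.319371)+3/2·(-52.516150)+5/4·(-161.853580)≈-403.990414; next y=-1/2·100.319371+1/4·(-403.990414)≈-151.157289
n=12: y≈-151.157289, sp=2, e=sp−y≈153.157289; I≈100.641139, D=e−e_prev≈251.476660; u=5/4·153.157289+3/2·100.641139+5/4·251.476660≈656.754145; next y=-1/2·(-151.157289)+1/4·656.754145≈239.767181
n=13: y≈239.767181, sp=2, e=sp−y≈-237.767181; I≈-137.126042, D=e−e_prev≈-390.924470; u=5/4·(-237.767181)+3/2·(-137.126042)+5/4·(-390.924470)≈-991.553627; next y=-1/2·239.767181+1/4·(-991.553627)≈-367.771997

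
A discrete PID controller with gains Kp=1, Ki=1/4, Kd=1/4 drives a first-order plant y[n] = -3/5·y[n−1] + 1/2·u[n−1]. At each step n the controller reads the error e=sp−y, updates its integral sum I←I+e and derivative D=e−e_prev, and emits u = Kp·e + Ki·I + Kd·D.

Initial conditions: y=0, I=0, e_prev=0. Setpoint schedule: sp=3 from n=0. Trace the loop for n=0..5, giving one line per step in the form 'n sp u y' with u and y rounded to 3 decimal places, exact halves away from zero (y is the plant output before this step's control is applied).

(exact arithmetic carried between steps; '≈' marks a value shown rounded to 6 d.p. or computed from one; I and e_prev carry over from the previous line; the table rounds u and y to 3 d.p., halves away from zero)
n=0: y=0, sp=3, e=sp−y=3; I=3, D=e−e_prev=3; u=1·3+1/4·3+1/4·3=4.5; next y=-3/5·0+1/2·4.5=2.25
n=1: y=2.25, sp=3, e=sp−y=0.75; I=3.75, D=e−e_prev=-2.25; u=1·0.75+1/4·3.75+1/4·(-2.25)=1.125; next y=-3/5·2.25+1/2·1.125=-0.7875
n=2: y=-0.7875, sp=3, e=sp−y=3.7875; I=7.5375, D=e−e_prev=3.0375; u=1·3.7875+1/4·7.5375+1/4·3.0375=6.43125; next y=-3/5·(-0.7875)+1/2·6.43125=3.688125
n=3: y=3.688125, sp=3, e=sp−y=-0.688125; I=6.849375, D=e−e_prev=-4.475625; u=1·(-0.688125)+1/4·6.849375+1/4·(-4.475625)≈-0.094688; next y=-3/5·3.688125+1/2·(-0.094688)≈-2.260219
n=4: y≈-2.260219, sp=3, e=sp−y≈5.260219; I≈12.109594, D=e−e_prev≈5.948344; u=1·5.260219+1/4·12.109594+1/4·5.948344≈9.774703; next y=-3/5·(-2.260219)+1/2·9.774703≈6.243483
n=5: y≈6.243483, sp=3, e=sp−y≈-3.243483; I≈8.866111, D=e−e_prev≈-8.503702; u=1·(-3.243483)+1/4·8.866111+1/4·(-8.503702)≈-3.152880; next y=-3/5·6.243483+1/2·(-3.152880)≈-5.322530

0 3 4.500 0.000
1 3 1.125 2.250
2 3 6.431 -0.788
3 3 -0.095 3.688
4 3 9.775 -2.260
5 3 -3.153 6.243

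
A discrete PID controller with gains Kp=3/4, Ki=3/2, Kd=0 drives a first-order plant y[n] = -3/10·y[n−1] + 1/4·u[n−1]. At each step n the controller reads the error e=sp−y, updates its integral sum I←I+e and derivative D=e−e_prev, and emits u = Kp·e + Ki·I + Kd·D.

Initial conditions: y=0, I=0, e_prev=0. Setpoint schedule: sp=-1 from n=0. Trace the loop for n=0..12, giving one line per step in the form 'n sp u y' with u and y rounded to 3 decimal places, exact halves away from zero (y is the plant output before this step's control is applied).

0 -1 -2.250 0.000
1 -1 -2.484 -0.563
2 -1 -3.388 -0.452
3 -1 -3.627 -0.711
4 -1 -4.101 -0.693
5 -1 -4.282 -0.817
6 -1 -4.538 -0.825
7 -1 -4.661 -0.887
8 -1 -4.803 -0.899
9 -1 -4.883 -0.931
10 -1 -4.963 -0.941
11 -1 -5.013 -0.958
12 -1 -5.059 -0.966

(exact arithmetic carried between steps; '≈' marks a value shown rounded to 6 d.p. or computed from one; I and e_prev carry over from the previous line; the table rounds u and y to 3 d.p., halves away from zero)
n=0: y=0, sp=-1, e=sp−y=-1; I=-1, D=e−e_prev=-1; u=3/4·(-1)+3/2·(-1)+0·(-1)=-2.25; next y=-3/10·0+1/4·(-2.25)=-0.5625
n=1: y=-0.5625, sp=-1, e=sp−y=-0.4375; I=-1.4375, D=e−e_prev=0.5625; u=3/4·(-0.4375)+3/2·(-1.4375)+0·0.5625=-2.484375; next y=-3/10·(-0.5625)+1/4·(-2.484375)≈-0.452344
n=2: y≈-0.452344, sp=-1, e=sp−y≈-0.547656; I≈-1.985156, D=e−e_prev≈-0.110156; u=3/4·(-0.547656)+3/2·(-1.985156)+0·(-0.110156)≈-3.388477; next y=-3/10·(-0.452344)+1/4·(-3.388477)≈-0.711416
n=3: y≈-0.711416, sp=-1, e=sp−y≈-0.288584; I≈-2.273740, D=e−e_prev≈0.259072; u=3/4·(-0.288584)+3/2·(-2.273740)+0·0.259072≈-3.627048; next y=-3/10·(-0.711416)+1/4·(-3.627048)≈-0.693337
n=4: y≈-0.693337, sp=-1, e=sp−y≈-0.306663; I≈-2.580403, D=e−e_prev≈-0.018079; u=3/4·(-0.306663)+3/2·(-2.580403)+0·(-0.018079)≈-4.100601; next y=-3/10·(-0.693337)+1/4·(-4.100601)≈-0.817149
n=5: y≈-0.817149, sp=-1, e=sp−y≈-0.182851; I≈-2.763254, D=e−e_prev≈0.123812; u=3/4·(-0.182851)+3/2·(-2.763254)+0·0.123812≈-4.282019; next y=-3/10·(-0.817149)+1/4·(-4.282019)≈-0.825360
n=6: y≈-0.825360, sp=-1, e=sp−y≈-0.174640; I≈-2.937894, D=e−e_prev≈0.008211; u=3/4·(-0.174640)+3/2·(-2.937894)+0·0.008211≈-4.537821; next y=-3/10·(-0.825360)+1/4·(-4.537821)≈-0.886847
n=7: y≈-0.886847, sp=-1, e=sp−y≈-0.113153; I≈-3.051047, D=e−e_prev≈0.061487; u=3/4·(-0.113153)+3/2·(-3.051047)+0·0.061487≈-4.661435; next y=-3/10·(-0.886847)+1/4·(-4.661435)≈-0.899304
n=8: y≈-0.899304, sp=-1, e=sp−y≈-0.100696; I≈-3.151742, D=e−e_prev≈0.012457; u=3/4·(-0.100696)+3/2·(-3.151742)+0·0.012457≈-4.803135; next y=-3/10·(-0.899304)+1/4·(-4.803135)≈-0.930992
n=9: y≈-0.930992, sp=-1, e=sp−y≈-0.069008; I≈-3.220750, D=e−e_prev≈0.031688; u=3/4·(-0.069008)+3/2·(-3.220750)+0·0.031688≈-4.882880; next y=-3/10·(-0.930992)+1/4·(-4.882880)≈-0.941422
n=10: y≈-0.941422, sp=-1, e=sp−y≈-0.058578; I≈-3.279327, D=e−e_prev≈0.010430; u=3/4·(-0.058578)+3/2·(-3.279327)+0·0.010430≈-4.962924; next y=-3/10·(-0.941422)+1/4·(-4.962924)≈-0.958304
n=11: y≈-0.958304, sp=-1, e=sp−y≈-0.041696; I≈-3.321023, D=e−e_prev≈0.016882; u=3/4·(-0.041696)+3/2·(-3.321023)+0·0.016882≈-5.012806; next y=-3/10·(-0.958304)+1/4·(-5.012806)≈-0.965710
n=12: y≈-0.965710, sp=-1, e=sp−y≈-0.034290; I≈-3.355313, D=e−e_prev≈0.007406; u=3/4·(-0.034290)+3/2·(-3.355313)+0·0.007406≈-5.058686; next y=-3/10·(-0.965710)+1/4·(-5.058686)≈-0.974959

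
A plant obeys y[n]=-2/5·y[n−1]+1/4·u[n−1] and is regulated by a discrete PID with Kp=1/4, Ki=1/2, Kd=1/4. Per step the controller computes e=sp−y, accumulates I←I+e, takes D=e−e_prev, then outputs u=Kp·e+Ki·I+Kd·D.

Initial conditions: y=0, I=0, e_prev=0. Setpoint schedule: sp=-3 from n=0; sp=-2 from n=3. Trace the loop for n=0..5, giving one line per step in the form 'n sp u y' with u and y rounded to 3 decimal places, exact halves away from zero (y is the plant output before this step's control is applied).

0 -3 -3.000 0.000
1 -3 -3.000 -0.750
2 -3 -4.613 -0.450
3 -2 -4.289 -0.973
4 -2 -5.474 -0.683
5 -2 -5.647 -1.095

(exact arithmetic carried between steps; '≈' marks a value shown rounded to 6 d.p. or computed from one; I and e_prev carry over from the previous line; the table rounds u and y to 3 d.p., halves away from zero)
n=0: y=0, sp=-3, e=sp−y=-3; I=-3, D=e−e_prev=-3; u=1/4·(-3)+1/2·(-3)+1/4·(-3)=-3; next y=-2/5·0+1/4·(-3)=-0.75
n=1: y=-0.75, sp=-3, e=sp−y=-2.25; I=-5.25, D=e−e_prev=0.75; u=1/4·(-2.25)+1/2·(-5.25)+1/4·0.75=-3; next y=-2/5·(-0.75)+1/4·(-3)=-0.45
n=2: y=-0.45, sp=-3, e=sp−y=-2.55; I=-7.8, D=e−e_prev=-0.3; u=1/4·(-2.55)+1/2·(-7.8)+1/4·(-0.3)=-4.6125; next y=-2/5·(-0.45)+1/4·(-4.6125)=-0.973125
n=3: y=-0.973125, sp=-2, e=sp−y=-1.026875; I=-8.826875, D=e−e_prev=1.523125; u=1/4·(-1.026875)+1/2·(-8.826875)+1/4·1.523125=-4.289375; next y=-2/5·(-0.973125)+1/4·(-4.289375)≈-0.683094
n=4: y≈-0.683094, sp=-2, e=sp−y≈-1.316906; I≈-10.143781, D=e−e_prev≈-0.290031; u=1/4·(-1.316906)+1/2·(-10.143781)+1/4·(-0.290031)≈-5.473625; next y=-2/5·(-0.683094)+1/4·(-5.473625)≈-1.095169
n=5: y≈-1.095169, sp=-2, e=sp−y≈-0.904831; I≈-11.048613, D=e−e_prev≈0.412075; u=1/4·(-0.904831)+1/2·(-11.048613)+1/4·0.412075≈-5.647495; next y=-2/5·(-1.095169)+1/4·(-5.647495)≈-0.973806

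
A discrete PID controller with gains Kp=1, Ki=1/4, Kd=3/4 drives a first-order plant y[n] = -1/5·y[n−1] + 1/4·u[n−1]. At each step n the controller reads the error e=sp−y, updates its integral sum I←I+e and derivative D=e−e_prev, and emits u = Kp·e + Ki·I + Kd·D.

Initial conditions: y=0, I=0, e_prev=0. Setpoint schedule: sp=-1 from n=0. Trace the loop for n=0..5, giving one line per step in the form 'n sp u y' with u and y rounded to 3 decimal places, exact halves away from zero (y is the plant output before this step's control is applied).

(exact arithmetic carried between steps; '≈' marks a value shown rounded to 6 d.p. or computed from one; I and e_prev carry over from the previous line; the table rounds u and y to 3 d.p., halves away from zero)
n=0: y=0, sp=-1, e=sp−y=-1; I=-1, D=e−e_prev=-1; u=1·(-1)+1/4·(-1)+3/4·(-1)=-2; next y=-1/5·0+1/4·(-2)=-0.5
n=1: y=-0.5, sp=-1, e=sp−y=-0.5; I=-1.5, D=e−e_prev=0.5; u=1·(-0.5)+1/4·(-1.5)+3/4·0.5=-0.5; next y=-1/5·(-0.5)+1/4·(-0.5)=-0.025
n=2: y=-0.025, sp=-1, e=sp−y=-0.975; I=-2.475, D=e−e_prev=-0.475; u=1·(-0.975)+1/4·(-2.475)+3/4·(-0.475)=-1.95; next y=-1/5·(-0.025)+1/4·(-1.95)=-0.4825
n=3: y=-0.4825, sp=-1, e=sp−y=-0.5175; I=-2.9925, D=e−e_prev=0.4575; u=1·(-0.5175)+1/4·(-2.9925)+3/4·0.4575=-0.9225; next y=-1/5·(-0.4825)+1/4·(-0.9225)=-0.134125
n=4: y=-0.134125, sp=-1, e=sp−y=-0.865875; I=-3.858375, D=e−e_prev=-0.348375; u=1·(-0.865875)+1/4·(-3.858375)+3/4·(-0.348375)=-2.09175; next y=-1/5·(-0.134125)+1/4·(-2.09175)≈-0.496113
n=5: y≈-0.496113, sp=-1, e=sp−y≈-0.503888; I≈-4.362263, D=e−e_prev≈0.361988; u=1·(-0.503888)+1/4·(-4.362263)+3/4·0.361988≈-1.322963; next y=-1/5·(-0.496113)+1/4·(-1.322963)≈-0.231518

0 -1 -2.000 0.000
1 -1 -0.500 -0.500
2 -1 -1.950 -0.025
3 -1 -0.923 -0.483
4 -1 -2.092 -0.134
5 -1 -1.323 -0.496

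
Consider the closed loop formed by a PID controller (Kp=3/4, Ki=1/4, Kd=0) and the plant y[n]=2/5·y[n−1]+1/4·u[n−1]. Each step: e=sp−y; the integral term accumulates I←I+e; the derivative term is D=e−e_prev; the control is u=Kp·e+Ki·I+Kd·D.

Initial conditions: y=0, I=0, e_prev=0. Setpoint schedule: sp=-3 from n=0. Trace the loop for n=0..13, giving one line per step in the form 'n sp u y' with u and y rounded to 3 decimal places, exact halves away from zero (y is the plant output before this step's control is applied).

0 -3 -3.000 0.000
1 -3 -3.000 -0.750
2 -3 -3.263 -1.050
3 -3 -3.564 -1.236
4 -3 -3.856 -1.385
5 -3 -4.127 -1.518
6 -3 -4.376 -1.639
7 -3 -4.606 -1.750
8 -3 -4.817 -1.851
9 -3 -5.011 -1.945
10 -3 -5.189 -2.031
11 -3 -5.352 -2.109
12 -3 -5.502 -2.182
13 -3 -5.640 -2.248

(exact arithmetic carried between steps; '≈' marks a value shown rounded to 6 d.p. or computed from one; I and e_prev carry over from the previous line; the table rounds u and y to 3 d.p., halves away from zero)
n=0: y=0, sp=-3, e=sp−y=-3; I=-3, D=e−e_prev=-3; u=3/4·(-3)+1/4·(-3)+0·(-3)=-3; next y=2/5·0+1/4·(-3)=-0.75
n=1: y=-0.75, sp=-3, e=sp−y=-2.25; I=-5.25, D=e−e_prev=0.75; u=3/4·(-2.25)+1/4·(-5.25)+0·0.75=-3; next y=2/5·(-0.75)+1/4·(-3)=-1.05
n=2: y=-1.05, sp=-3, e=sp−y=-1.95; I=-7.2, D=e−e_prev=0.3; u=3/4·(-1.95)+1/4·(-7.2)+0·0.3=-3.2625; next y=2/5·(-1.05)+1/4·(-3.2625)=-1.235625
n=3: y=-1.235625, sp=-3, e=sp−y=-1.764375; I=-8.964375, D=e−e_prev=0.185625; u=3/4·(-1.764375)+1/4·(-8.964375)+0·0.185625=-3.564375; next y=2/5·(-1.235625)+1/4·(-3.564375)≈-1.385344
n=4: y≈-1.385344, sp=-3, e=sp−y≈-1.614656; I≈-10.579031, D=e−e_prev≈0.149719; u=3/4·(-1.614656)+1/4·(-10.579031)+0·0.149719≈-3.85575; next y=2/5·(-1.385344)+1/4·(-3.85575)≈-1.518075
n=5: y=-1.518075, sp=-3, e=sp−y=-1.481925; I≈-12.060956, D=e−e_prev≈0.132731; u=3/4·(-1.481925)+1/4·(-12.060956)+0·0.132731≈-4.126683; next y=2/5·(-1.518075)+1/4·(-4.126683)≈-1.638901
n=6: y≈-1.638901, sp=-3, e=sp−y≈-1.361099; I≈-13.422056, D=e−e_prev≈0.120826; u=3/4·(-1.361099)+1/4·(-13.422056)+0·0.120826≈-4.376338; next y=2/5·(-1.638901)+1/4·(-4.376338)≈-1.749645
n=7: y≈-1.749645, sp=-3, e=sp−y≈-1.250355; I≈-14.672411, D=e−e_prev≈0.110744; u=3/4·(-1.250355)+1/4·(-14.672411)+0·0.110744≈-4.605869; next y=2/5·(-1.749645)+1/4·(-4.605869)≈-1.851325
n=8: y≈-1.851325, sp=-3, e=sp−y≈-1.148675; I≈-15.821085, D=e−e_prev≈0.101680; u=3/4·(-1.148675)+1/4·(-15.821085)+0·0.101680≈-4.816777; next y=2/5·(-1.851325)+1/4·(-4.816777)≈-1.944724
n=9: y≈-1.944724, sp=-3, e=sp−y≈-1.055276; I≈-16.876361, D=e−e_prev≈0.093399; u=3/4·(-1.055276)+1/4·(-16.876361)+0·0.093399≈-5.010547; next y=2/5·(-1.944724)+1/4·(-5.010547)≈-2.030527
n=10: y≈-2.030527, sp=-3, e=sp−y≈-0.969473; I≈-17.845835, D=e−e_prev≈0.085802; u=3/4·(-0.969473)+1/4·(-17.845835)+0·0.085802≈-5.188564; next y=2/5·(-2.030527)+1/4·(-5.188564)≈-2.109352
n=11: y≈-2.109352, sp=-3, e=sp−y≈-0.890648; I≈-18.736483, D=e−e_prev≈0.078825; u=3/4·(-0.890648)+1/4·(-18.736483)+0·0.078825≈-5.352107; next y=2/5·(-2.109352)+1/4·(-5.352107)≈-2.181767
n=12: y≈-2.181767, sp=-3, e=sp−y≈-0.818233; I≈-19.554716, D=e−e_prev≈0.072416; u=3/4·(-0.818233)+1/4·(-19.554716)+0·0.072416≈-5.502353; next y=2/5·(-2.181767)+1/4·(-5.502353)≈-2.248295
n=13: y≈-2.248295, sp=-3, e=sp−y≈-0.751705; I≈-20.306420, D=e−e_prev≈0.066528; u=3/4·(-0.751705)+1/4·(-20.306420)+0·0.066528≈-5.640384; next y=2/5·(-2.248295)+1/4·(-5.640384)≈-2.309414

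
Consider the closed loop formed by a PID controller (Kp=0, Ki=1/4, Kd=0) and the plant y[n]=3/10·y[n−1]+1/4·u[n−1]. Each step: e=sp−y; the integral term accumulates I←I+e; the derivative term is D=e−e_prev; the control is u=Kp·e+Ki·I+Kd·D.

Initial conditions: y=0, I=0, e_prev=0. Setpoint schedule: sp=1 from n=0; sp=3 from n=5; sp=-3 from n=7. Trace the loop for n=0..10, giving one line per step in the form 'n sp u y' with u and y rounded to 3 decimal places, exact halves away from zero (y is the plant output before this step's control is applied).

0 1 0.250 0.000
1 1 0.484 0.063
2 1 0.699 0.140
3 1 0.895 0.217
4 1 1.073 0.289
5 3 1.734 0.355
6 3 2.349 0.540
7 -3 1.412 0.749
8 -3 0.517 0.578
9 -3 -0.308 0.303
10 -3 -1.062 0.014

(exact arithmetic carried between steps; '≈' marks a value shown rounded to 6 d.p. or computed from one; I and e_prev carry over from the previous line; the table rounds u and y to 3 d.p., halves away from zero)
n=0: y=0, sp=1, e=sp−y=1; I=1, D=e−e_prev=1; u=0·1+1/4·1+0·1=0.25; next y=3/10·0+1/4·0.25=0.0625
n=1: y=0.0625, sp=1, e=sp−y=0.9375; I=1.9375, D=e−e_prev=-0.0625; u=0·0.9375+1/4·1.9375+0·(-0.0625)=0.484375; next y=3/10·0.0625+1/4·0.484375≈0.139844
n=2: y≈0.139844, sp=1, e=sp−y≈0.860156; I≈2.797656, D=e−e_prev≈-0.077344; u=0·0.860156+1/4·2.797656+0·(-0.077344)≈0.699414; next y=3/10·0.139844+1/4·0.699414≈0.216807
n=3: y≈0.216807, sp=1, e=sp−y≈0.783193; I≈3.580850, D=e−e_prev≈-0.076963; u=0·0.783193+1/4·3.580850+0·(-0.076963)≈0.895212; next y=3/10·0.216807+1/4·0.895212≈0.288845
n=4: y≈0.288845, sp=1, e=sp−y≈0.711155; I≈4.292005, D=e−e_prev≈-0.072038; u=0·0.711155+1/4·4.292005+0·(-0.072038)≈1.073001; next y=3/10·0.288845+1/4·1.073001≈0.354904
n=5: y≈0.354904, sp=3, e=sp−y≈2.645096; I≈6.937101, D=e−e_prev≈1.933941; u=0·2.645096+1/4·6.937101+0·1.933941≈1.734275; next y=3/10·0.354904+1/4·1.734275≈0.540040
n=6: y≈0.540040, sp=3, e=sp−y≈2.459960; I≈9.397061, D=e−e_prev≈-0.185136; u=0·2.459960+1/4·9.397061+0·(-0.185136)≈2.349265; next y=3/10·0.540040+1/4·2.349265≈0.749328
n=7: y≈0.749328, sp=-3, e=sp−y≈-3.749328; I≈5.647732, D=e−e_prev≈-6.209288; u=0·(-3.749328)+1/4·5.647732+0·(-6.209288)≈1.411933; next y=3/10·0.749328+1/4·1.411933≈0.577782
n=8: y≈0.577782, sp=-3, e=sp−y≈-3.577782; I≈2.069951, D=e−e_prev≈0.171547; u=0·(-3.577782)+1/4·2.069951+0·0.171547≈0.517488; next y=3/10·0.577782+1/4·0.517488≈0.302706
n=9: y≈0.302706, sp=-3, e=sp−y≈-3.302706; I≈-1.232756, D=e−e_prev≈0.275075; u=0·(-3.302706)+1/4·(-1.232756)+0·0.275075≈-0.308189; next y=3/10·0.302706+1/4·(-0.308189)≈0.013765
n=10: y≈0.013765, sp=-3, e=sp−y≈-3.013765; I≈-4.246520, D=e−e_prev≈0.288942; u=0·(-3.013765)+1/4·(-4.246520)+0·0.288942≈-1.061630; next y=3/10·0.013765+1/4·(-1.061630)≈-0.261278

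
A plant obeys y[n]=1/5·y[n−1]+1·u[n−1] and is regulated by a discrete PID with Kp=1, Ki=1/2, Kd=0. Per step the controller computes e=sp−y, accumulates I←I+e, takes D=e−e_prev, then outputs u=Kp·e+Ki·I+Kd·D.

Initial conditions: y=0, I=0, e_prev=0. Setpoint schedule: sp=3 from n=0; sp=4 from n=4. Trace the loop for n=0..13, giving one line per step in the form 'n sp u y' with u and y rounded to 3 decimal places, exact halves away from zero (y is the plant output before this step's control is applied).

0 3 4.500 0.000
1 3 -0.750 4.500
2 3 5.025 0.150
3 3 -0.908 5.055
4 4 6.992 0.104
5 4 -1.424 7.013
6 4 7.621 -0.021
7 4 -1.825 7.617
8 4 8.244 -0.302
9 4 -2.333 8.184
10 4 8.895 -0.697
11 4 -2.935 8.756
12 4 9.597 -1.184
13 4 -3.627 9.360

(exact arithmetic carried between steps; '≈' marks a value shown rounded to 6 d.p. or computed from one; I and e_prev carry over from the previous line; the table rounds u and y to 3 d.p., halves away from zero)
n=0: y=0, sp=3, e=sp−y=3; I=3, D=e−e_prev=3; u=1·3+1/2·3+0·3=4.5; next y=1/5·0+1·4.5=4.5
n=1: y=4.5, sp=3, e=sp−y=-1.5; I=1.5, D=e−e_prev=-4.5; u=1·(-1.5)+1/2·1.5+0·(-4.5)=-0.75; next y=1/5·4.5+1·(-0.75)=0.15
n=2: y=0.15, sp=3, e=sp−y=2.85; I=4.35, D=e−e_prev=4.35; u=1·2.85+1/2·4.35+0·4.35=5.025; next y=1/5·0.15+1·5.025=5.055
n=3: y=5.055, sp=3, e=sp−y=-2.055; I=2.295, D=e−e_prev=-4.905; u=1·(-2.055)+1/2·2.295+0·(-4.905)=-0.9075; next y=1/5·5.055+1·(-0.9075)=0.1035
n=4: y=0.1035, sp=4, e=sp−y=3.8965; I=6.1915, D=e−e_prev=5.9515; u=1·3.8965+1/2·6.1915+0·5.9515=6.99225; next y=1/5·0.1035+1·6.99225=7.01295
n=5: y=7.01295, sp=4, e=sp−y=-3.01295; I=3.17855, D=e−e_prev=-6.90945; u=1·(-3.01295)+1/2·3.17855+0·(-6.90945)=-1.423675; next y=1/5·7.01295+1·(-1.423675)=-0.021085
n=6: y=-0.021085, sp=4, e=sp−y=4.021085; I=7.199635, D=e−e_prev=7.034035; u=1·4.021085+1/2·7.199635+0·7.034035≈7.620903; next y=1/5·(-0.021085)+1·7.620903≈7.616686
n=7: y≈7.616686, sp=4, e=sp−y≈-3.616686; I≈3.582950, D=e−e_prev≈-7.637771; u=1·(-3.616686)+1/2·3.582950+0·(-7.637771)≈-1.825211; next y=1/5·7.616686+1·(-1.825211)≈-0.301874
n=8: y≈-0.301874, sp=4, e=sp−y≈4.301874; I≈7.884823, D=e−e_prev≈7.918559; u=1·4.301874+1/2·7.884823+0·7.918559≈8.244285; next y=1/5·(-0.301874)+1·8.244285≈8.183910
n=9: y≈8.183910, sp=4, e=sp−y≈-4.183910; I≈3.700913, D=e−e_prev≈-8.485784; u=1·(-4.183910)+1/2·3.700913+0·(-8.485784)≈-2.333454; next y=1/5·8.183910+1·(-2.333454)≈-0.696672
n=10: y≈-0.696672, sp=4, e=sp−y≈4.696672; I≈8.397585, D=e−e_prev≈8.880583; u=1·4.696672+1/2·8.397585+0·8.880583≈8.895464; next y=1/5·(-0.696672)+1·8.895464≈8.756130
n=11: y≈8.756130, sp=4, e=sp−y≈-4.756130; I≈3.641455, D=e−e_prev≈-9.452802; u=1·(-4.756130)+1/2·3.641455+0·(-9.452802)≈-2.935403; next y=1/5·8.756130+1·(-2.935403)≈-1.184177
n=12: y≈-1.184177, sp=4, e=sp−y≈5.184177; I≈8.825631, D=e−e_prev≈9.940307; u=1·5.184177+1/2·8.825631+0·9.940307≈9.596992; next y=1/5·(-1.184177)+1·9.596992≈9.360157
n=13: y≈9.360157, sp=4, e=sp−y≈-5.360157; I≈3.465474, D=e−e_prev≈-10.544334; u=1·(-5.360157)+1/2·3.465474+0·(-10.544334)≈-3.627420; next y=1/5·9.360157+1·(-3.627420)≈-1.755388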